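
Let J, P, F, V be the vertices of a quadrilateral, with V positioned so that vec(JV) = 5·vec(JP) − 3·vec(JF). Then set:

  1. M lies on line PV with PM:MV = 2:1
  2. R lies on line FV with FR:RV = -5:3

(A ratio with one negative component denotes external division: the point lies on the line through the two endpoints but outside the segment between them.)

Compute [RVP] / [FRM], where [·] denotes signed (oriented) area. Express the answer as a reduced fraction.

Choose coordinates J = (0, 0), P = (1, 0), F = (0, 1), V = (5, -3).
1. M lies on line PV with PM:MV = 2:1 ⇒ M = (11/3, -2)
2. R lies on line FV with FR:RV = -5:3 ⇒ R = (25/2, -9)
2·[RVP] = 3/2, 2·[FRM] = -5/6
[RVP]:[FRM] = 3/2:-5/6 = -9/5

[RVP]:[FRM] = -9/5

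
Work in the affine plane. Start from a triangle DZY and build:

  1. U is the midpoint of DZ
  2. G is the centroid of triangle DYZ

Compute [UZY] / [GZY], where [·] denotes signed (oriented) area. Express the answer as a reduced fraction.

Work in coordinates with D = (0, 0), Z = (1, 0), Y = (0, 1).
1. U is the midpoint of DZ ⇒ U = (1/2, 0)
2. G is the centroid of triangle DYZ ⇒ G = (1/3, 1/3)
2·[UZY] = 1/2, 2·[GZY] = 1/3
[UZY]:[GZY] = 1/2:1/3 = 3/2

[UZY]:[GZY] = 3/2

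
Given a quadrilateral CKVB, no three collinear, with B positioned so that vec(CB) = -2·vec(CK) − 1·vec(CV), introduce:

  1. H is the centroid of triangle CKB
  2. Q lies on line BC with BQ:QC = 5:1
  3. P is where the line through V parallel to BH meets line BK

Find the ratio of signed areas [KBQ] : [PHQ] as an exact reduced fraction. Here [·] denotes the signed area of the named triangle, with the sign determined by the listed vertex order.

[KBQ]:[PHQ] = -15/59

Assign C = (0, 0), K = (1, 0), V = (0, 1), B = (-2, -1) — the answer is frame-independent, so this choice is without loss of generality.
1. H is the centroid of triangle CKB ⇒ H = (-1/3, -1/3)
2. Q lies on line BC with BQ:QC = 5:1 ⇒ Q = (-1/3, -1/6)
3. P is where the line through V parallel to BH meets line BK ⇒ P = (-20, -7)
2·[KBQ] = -5/6, 2·[PHQ] = 59/18
[KBQ]:[PHQ] = -5/6:59/18 = -15/59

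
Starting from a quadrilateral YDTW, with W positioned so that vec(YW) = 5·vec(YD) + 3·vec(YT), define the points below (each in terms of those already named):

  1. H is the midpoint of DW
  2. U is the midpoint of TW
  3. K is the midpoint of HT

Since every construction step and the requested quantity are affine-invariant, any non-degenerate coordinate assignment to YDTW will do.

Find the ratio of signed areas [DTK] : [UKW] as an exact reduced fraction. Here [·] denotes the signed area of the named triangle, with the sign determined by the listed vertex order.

[DTK]:[UKW] = -2

Choose coordinates Y = (0, 0), D = (1, 0), T = (0, 1), W = (5, 3).
1. H is the midpoint of DW ⇒ H = (3, 3/2)
2. U is the midpoint of TW ⇒ U = (5/2, 2)
3. K is the midpoint of HT ⇒ K = (3/2, 5/4)
2·[DTK] = -7/4, 2·[UKW] = 7/8
[DTK]:[UKW] = -7/4:7/8 = -2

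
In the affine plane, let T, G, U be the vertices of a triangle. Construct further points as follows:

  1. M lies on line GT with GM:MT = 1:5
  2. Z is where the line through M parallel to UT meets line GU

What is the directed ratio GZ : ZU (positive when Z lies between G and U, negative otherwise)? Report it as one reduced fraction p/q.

GZ:ZU = 1/5

Work in coordinates with T = (0, 0), G = (1, 0), U = (0, 1).
1. M lies on line GT with GM:MT = 1:5 ⇒ M = (5/6, 0)
2. Z is where the line through M parallel to UT meets line GU ⇒ Z = (5/6, 1/6)
Z = G + t·(U−G) with t = 1/6, so GZ:ZU = t:(1−t) = 1/6:5/6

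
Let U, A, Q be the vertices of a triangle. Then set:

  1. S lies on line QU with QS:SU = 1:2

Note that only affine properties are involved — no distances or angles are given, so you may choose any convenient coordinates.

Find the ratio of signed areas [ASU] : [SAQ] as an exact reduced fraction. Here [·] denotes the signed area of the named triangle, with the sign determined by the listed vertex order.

Work in coordinates with U = (0, 0), A = (1, 0), Q = (0, 1).
1. S lies on line QU with QS:SU = 1:2 ⇒ S = (0, 2/3)
2·[ASU] = 2/3, 2·[SAQ] = 1/3
[ASU]:[SAQ] = 2/3:1/3 = 2

[ASU]:[SAQ] = 2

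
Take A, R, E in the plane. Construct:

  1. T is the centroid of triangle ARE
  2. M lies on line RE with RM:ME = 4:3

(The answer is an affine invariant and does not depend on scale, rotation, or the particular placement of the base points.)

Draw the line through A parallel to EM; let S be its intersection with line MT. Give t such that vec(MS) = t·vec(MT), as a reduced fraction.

t = 3

Assign A = (0, 0), R = (1, 0), E = (0, 1) — the answer is frame-independent, so this choice is without loss of generality.
1. T is the centroid of triangle ARE ⇒ T = (1/3, 1/3)
2. M lies on line RE with RM:ME = 4:3 ⇒ M = (3/7, 4/7)
through A parallel to EM: direction (3/7, -3/7); meets MT at S = (1/7, -1/7)
S = M + t·(T−M) with t = 3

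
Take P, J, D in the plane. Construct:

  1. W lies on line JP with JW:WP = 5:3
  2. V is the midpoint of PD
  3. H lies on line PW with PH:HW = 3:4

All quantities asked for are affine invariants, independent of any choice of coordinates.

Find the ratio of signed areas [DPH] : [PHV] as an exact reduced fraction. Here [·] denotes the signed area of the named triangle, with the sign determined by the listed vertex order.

Set P = (0, 0), J = (1, 0), D = (0, 1); any affine frame gives the same invariant.
1. W lies on line JP with JW:WP = 5:3 ⇒ W = (3/8, 0)
2. V is the midpoint of PD ⇒ V = (0, 1/2)
3. H lies on line PW with PH:HW = 3:4 ⇒ H = (9/56, 0)
2·[DPH] = 9/56, 2·[PHV] = 9/112
[DPH]:[PHV] = 9/56:9/112 = 2

[DPH]:[PHV] = 2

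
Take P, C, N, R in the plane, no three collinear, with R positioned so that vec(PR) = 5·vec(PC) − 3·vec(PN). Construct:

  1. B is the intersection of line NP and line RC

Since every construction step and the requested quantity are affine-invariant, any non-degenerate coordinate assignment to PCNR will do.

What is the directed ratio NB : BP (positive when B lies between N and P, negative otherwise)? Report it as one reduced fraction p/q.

Work in coordinates with P = (0, 0), C = (1, 0), N = (0, 1), R = (5, -3).
1. B is the intersection of line NP and line RC ⇒ B = (0, 3/4)
B = N + t·(P−N) with t = 1/4, so NB:BP = t:(1−t) = 1/4:3/4

NB:BP = 1/3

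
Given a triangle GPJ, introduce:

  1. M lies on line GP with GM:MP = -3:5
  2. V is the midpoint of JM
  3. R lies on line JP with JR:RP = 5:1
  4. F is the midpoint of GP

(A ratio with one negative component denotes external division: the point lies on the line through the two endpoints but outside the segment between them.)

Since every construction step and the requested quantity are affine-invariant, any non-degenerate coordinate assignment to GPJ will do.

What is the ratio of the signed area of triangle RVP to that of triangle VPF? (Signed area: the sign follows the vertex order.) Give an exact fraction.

Choose coordinates G = (0, 0), P = (1, 0), J = (0, 1).
1. M lies on line GP with GM:MP = -3:5 ⇒ M = (-3/2, 0)
2. V is the midpoint of JM ⇒ V = (-3/4, 1/2)
3. R lies on line JP with JR:RP = 5:1 ⇒ R = (5/6, 1/6)
4. F is the midpoint of GP ⇒ F = (1/2, 0)
2·[RVP] = 5/24, 2·[VPF] = -1/4
[RVP]:[VPF] = 5/24:-1/4 = -5/6

[RVP]:[VPF] = -5/6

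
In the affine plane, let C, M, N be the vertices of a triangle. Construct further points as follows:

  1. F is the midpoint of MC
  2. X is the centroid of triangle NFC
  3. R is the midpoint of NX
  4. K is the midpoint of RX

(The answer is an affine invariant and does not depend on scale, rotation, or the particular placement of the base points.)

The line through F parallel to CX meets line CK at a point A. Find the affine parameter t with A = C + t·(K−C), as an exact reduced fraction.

t = -4

Set C = (0, 0), M = (1, 0), N = (0, 1); any affine frame gives the same invariant.
1. F is the midpoint of MC ⇒ F = (1/2, 0)
2. X is the centroid of triangle NFC ⇒ X = (1/6, 1/3)
3. R is the midpoint of NX ⇒ R = (1/12, 2/3)
4. K is the midpoint of RX ⇒ K = (1/8, 1/2)
through F parallel to CX: direction (1/6, 1/3); meets CK at A = (-1/2, -2)
A = C + t·(K−C) with t = -4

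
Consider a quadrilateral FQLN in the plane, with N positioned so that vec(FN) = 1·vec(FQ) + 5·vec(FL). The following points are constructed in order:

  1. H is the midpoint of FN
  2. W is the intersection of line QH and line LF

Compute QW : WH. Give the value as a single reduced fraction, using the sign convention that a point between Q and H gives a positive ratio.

Choose coordinates F = (0, 0), Q = (1, 0), L = (0, 1), N = (1, 5).
1. H is the midpoint of FN ⇒ H = (1/2, 5/2)
2. W is the intersection of line QH and line LF ⇒ W = (0, 5)
W = Q + t·(H−Q) with t = 2, so QW:WH = t:(1−t) = 2:-1

QW:WH = -2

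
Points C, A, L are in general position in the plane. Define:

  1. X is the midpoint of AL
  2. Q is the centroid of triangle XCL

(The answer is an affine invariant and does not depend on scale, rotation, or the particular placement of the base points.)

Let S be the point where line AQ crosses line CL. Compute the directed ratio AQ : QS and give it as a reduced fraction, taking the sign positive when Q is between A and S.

AQ:QS = 5

Work in coordinates with C = (0, 0), A = (1, 0), L = (0, 1).
1. X is the midpoint of AL ⇒ X = (1/2, 1/2)
2. Q is the centroid of triangle XCL ⇒ Q = (1/6, 1/2)
line AQ meets CL at S = (0, 3/5)
Q = A + t·(S−A) with t = 5/6, so AQ:QS = 5/6:1/6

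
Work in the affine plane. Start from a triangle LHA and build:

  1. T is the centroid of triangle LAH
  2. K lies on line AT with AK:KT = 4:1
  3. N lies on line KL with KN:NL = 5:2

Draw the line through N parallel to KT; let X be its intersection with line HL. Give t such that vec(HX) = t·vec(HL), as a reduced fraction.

t = 6/7

Work in coordinates with L = (0, 0), H = (1, 0), A = (0, 1).
1. T is the centroid of triangle LAH ⇒ T = (1/3, 1/3)
2. K lies on line AT with AK:KT = 4:1 ⇒ K = (4/15, 7/15)
3. N lies on line KL with KN:NL = 5:2 ⇒ N = (8/105, 2/15)
through N parallel to KT: direction (1/15, -2/15); meets HL at X = (1/7, 0)
X = H + t·(L−H) with t = 6/7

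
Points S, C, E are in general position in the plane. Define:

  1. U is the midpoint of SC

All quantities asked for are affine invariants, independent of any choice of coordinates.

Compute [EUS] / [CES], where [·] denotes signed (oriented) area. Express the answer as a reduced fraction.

Choose coordinates S = (0, 0), C = (1, 0), E = (0, 1).
1. U is the midpoint of SC ⇒ U = (1/2, 0)
2·[EUS] = -1/2, 2·[CES] = 1
[EUS]:[CES] = -1/2:1 = -1/2

[EUS]:[CES] = -1/2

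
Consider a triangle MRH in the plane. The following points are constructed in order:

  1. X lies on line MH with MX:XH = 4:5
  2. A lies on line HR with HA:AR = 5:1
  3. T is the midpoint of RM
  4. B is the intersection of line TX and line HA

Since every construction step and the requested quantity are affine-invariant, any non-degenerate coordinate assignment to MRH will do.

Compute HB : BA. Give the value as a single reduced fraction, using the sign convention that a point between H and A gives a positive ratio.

HB:BA = -6/5

Choose coordinates M = (0, 0), R = (1, 0), H = (0, 1).
1. X lies on line MH with MX:XH = 4:5 ⇒ X = (0, 4/9)
2. A lies on line HR with HA:AR = 5:1 ⇒ A = (5/6, 1/6)
3. T is the midpoint of RM ⇒ T = (1/2, 0)
4. B is the intersection of line TX and line HA ⇒ B = (5, -4)
B = H + t·(A−H) with t = 6, so HB:BA = t:(1−t) = 6:-5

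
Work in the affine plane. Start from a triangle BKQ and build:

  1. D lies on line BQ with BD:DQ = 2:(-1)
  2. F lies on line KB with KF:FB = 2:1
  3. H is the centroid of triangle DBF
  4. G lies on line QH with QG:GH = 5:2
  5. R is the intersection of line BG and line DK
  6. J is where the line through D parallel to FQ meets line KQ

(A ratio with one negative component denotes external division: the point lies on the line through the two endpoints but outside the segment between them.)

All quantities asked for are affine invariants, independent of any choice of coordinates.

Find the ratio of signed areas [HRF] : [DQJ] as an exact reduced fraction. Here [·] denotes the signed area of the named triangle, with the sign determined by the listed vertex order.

Assign B = (0, 0), K = (1, 0), Q = (0, 1) — the answer is frame-independent, so this choice is without loss of generality.
1. D lies on line BQ with BD:DQ = 2:(-1) ⇒ D = (0, 2)
2. F lies on line KB with KF:FB = 2:1 ⇒ F = (1/3, 0)
3. H is the centroid of triangle DBF ⇒ H = (1/9, 2/3)
4. G lies on line QH with QG:GH = 5:2 ⇒ G = (5/63, 16/21)
5. R is the intersection of line BG and line DK ⇒ R = (5/29, 48/29)
6. J is where the line through D parallel to FQ meets line KQ ⇒ J = (1/2, 1/2)
2·[HRF] = -68/261, 2·[DQJ] = 1/2
[HRF]:[DQJ] = -68/261:1/2 = -136/261

[HRF]:[DQJ] = -136/261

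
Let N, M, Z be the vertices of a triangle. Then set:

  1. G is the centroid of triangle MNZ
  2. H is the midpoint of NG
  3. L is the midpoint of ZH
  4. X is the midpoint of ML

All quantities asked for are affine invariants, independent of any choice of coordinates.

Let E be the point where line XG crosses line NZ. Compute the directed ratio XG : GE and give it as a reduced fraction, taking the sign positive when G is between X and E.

XG:GE = 5/8

Set N = (0, 0), M = (1, 0), Z = (0, 1); any affine frame gives the same invariant.
1. G is the centroid of triangle MNZ ⇒ G = (1/3, 1/3)
2. H is the midpoint of NG ⇒ H = (1/6, 1/6)
3. L is the midpoint of ZH ⇒ L = (1/12, 7/12)
4. X is the midpoint of ML ⇒ X = (13/24, 7/24)
line XG meets NZ at E = (0, 2/5)
G = X + t·(E−X) with t = 5/13, so XG:GE = 5/13:8/13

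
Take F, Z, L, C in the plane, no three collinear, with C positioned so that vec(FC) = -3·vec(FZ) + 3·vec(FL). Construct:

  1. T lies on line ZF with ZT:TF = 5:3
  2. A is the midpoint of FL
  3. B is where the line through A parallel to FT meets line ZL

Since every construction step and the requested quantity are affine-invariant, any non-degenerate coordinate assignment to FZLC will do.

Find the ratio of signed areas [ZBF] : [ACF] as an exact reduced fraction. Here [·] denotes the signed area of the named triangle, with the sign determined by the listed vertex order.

[ZBF]:[ACF] = 1/3

Choose coordinates F = (0, 0), Z = (1, 0), L = (0, 1), C = (-3, 3).
1. T lies on line ZF with ZT:TF = 5:3 ⇒ T = (3/8, 0)
2. A is the midpoint of FL ⇒ A = (0, 1/2)
3. B is where the line through A parallel to FT meets line ZL ⇒ B = (1/2, 1/2)
2·[ZBF] = 1/2, 2·[ACF] = 3/2
[ZBF]:[ACF] = 1/2:3/2 = 1/3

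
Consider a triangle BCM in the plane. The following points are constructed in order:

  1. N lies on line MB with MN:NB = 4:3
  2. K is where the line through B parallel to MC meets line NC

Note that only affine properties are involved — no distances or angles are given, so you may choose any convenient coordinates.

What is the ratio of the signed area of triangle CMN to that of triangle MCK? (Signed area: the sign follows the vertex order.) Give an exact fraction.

[CMN]:[MCK] = -4/7

Set B = (0, 0), C = (1, 0), M = (0, 1); any affine frame gives the same invariant.
1. N lies on line MB with MN:NB = 4:3 ⇒ N = (0, 3/7)
2. K is where the line through B parallel to MC meets line NC ⇒ K = (-3/4, 3/4)
2·[CMN] = 4/7, 2·[MCK] = -1
[CMN]:[MCK] = 4/7:-1 = -4/7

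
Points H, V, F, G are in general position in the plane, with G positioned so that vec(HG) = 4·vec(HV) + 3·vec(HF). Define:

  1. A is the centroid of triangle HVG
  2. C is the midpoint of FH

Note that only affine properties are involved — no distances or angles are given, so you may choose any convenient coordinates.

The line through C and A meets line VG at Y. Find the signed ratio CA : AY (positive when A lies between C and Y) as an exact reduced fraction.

Assign H = (0, 0), V = (1, 0), F = (0, 1), G = (4, 3) — the answer is frame-independent, so this choice is without loss of generality.
1. A is the centroid of triangle HVG ⇒ A = (5/3, 1)
2. C is the midpoint of FH ⇒ C = (0, 1/2)
line CA meets VG at Y = (15/7, 8/7)
A = C + t·(Y−C) with t = 7/9, so CA:AY = 7/9:2/9

CA:AY = 7/2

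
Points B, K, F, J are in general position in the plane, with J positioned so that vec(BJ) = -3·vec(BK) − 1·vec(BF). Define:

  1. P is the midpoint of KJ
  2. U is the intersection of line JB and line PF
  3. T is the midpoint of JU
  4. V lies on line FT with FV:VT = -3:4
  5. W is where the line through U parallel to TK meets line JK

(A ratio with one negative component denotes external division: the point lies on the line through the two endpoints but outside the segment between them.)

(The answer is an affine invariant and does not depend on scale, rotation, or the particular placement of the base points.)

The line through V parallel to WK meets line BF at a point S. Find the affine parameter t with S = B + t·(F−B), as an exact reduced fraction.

Choose coordinates B = (0, 0), K = (1, 0), F = (0, 1), J = (-3, -1).
1. P is the midpoint of KJ ⇒ P = (-1, -1/2)
2. U is the intersection of line JB and line PF ⇒ U = (-6/7, -2/7)
3. T is the midpoint of JU ⇒ T = (-27/14, -9/14)
4. V lies on line FT with FV:VT = -3:4 ⇒ V = (81/14, 83/14)
5. W is where the line through U parallel to TK meets line JK ⇒ W = (5, 1)
through V parallel to WK: direction (-4, -1); meets BF at S = (0, 251/56)
S = B + t·(F−B) with t = 251/56

t = 251/56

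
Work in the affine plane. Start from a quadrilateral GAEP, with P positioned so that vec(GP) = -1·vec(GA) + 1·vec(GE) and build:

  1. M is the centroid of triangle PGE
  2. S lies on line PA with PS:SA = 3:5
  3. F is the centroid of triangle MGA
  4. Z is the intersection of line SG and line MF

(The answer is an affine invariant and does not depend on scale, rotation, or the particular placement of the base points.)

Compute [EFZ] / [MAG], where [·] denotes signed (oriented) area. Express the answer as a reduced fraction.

[EFZ]:[MAG] = 7/17

Set G = (0, 0), A = (1, 0), E = (0, 1), P = (-1, 1); any affine frame gives the same invariant.
1. M is the centroid of triangle PGE ⇒ M = (-1/3, 2/3)
2. S lies on line PA with PS:SA = 3:5 ⇒ S = (-1/4, 5/8)
3. F is the centroid of triangle MGA ⇒ F = (2/9, 2/9)
4. Z is the intersection of line SG and line MF ⇒ Z = (-4/17, 10/17)
2·[EFZ] = -14/51, 2·[MAG] = -2/3
[EFZ]:[MAG] = -14/51:-2/3 = 7/17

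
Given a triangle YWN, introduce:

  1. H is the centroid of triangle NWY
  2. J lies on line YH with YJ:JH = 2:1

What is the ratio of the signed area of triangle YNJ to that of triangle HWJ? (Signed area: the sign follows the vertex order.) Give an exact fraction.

[YNJ]:[HWJ] = 2

Set Y = (0, 0), W = (1, 0), N = (0, 1); any affine frame gives the same invariant.
1. H is the centroid of triangle NWY ⇒ H = (1/3, 1/3)
2. J lies on line YH with YJ:JH = 2:1 ⇒ J = (2/9, 2/9)
2·[YNJ] = -2/9, 2·[HWJ] = -1/9
[YNJ]:[HWJ] = -2/9:-1/9 = 2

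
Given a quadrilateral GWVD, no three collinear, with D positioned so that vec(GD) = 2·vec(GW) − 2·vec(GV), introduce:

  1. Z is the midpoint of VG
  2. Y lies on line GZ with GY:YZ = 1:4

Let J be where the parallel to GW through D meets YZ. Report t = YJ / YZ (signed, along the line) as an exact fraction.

t = -21/4

Assign G = (0, 0), W = (1, 0), V = (0, 1), D = (2, -2) — the answer is frame-independent, so this choice is without loss of generality.
1. Z is the midpoint of VG ⇒ Z = (0, 1/2)
2. Y lies on line GZ with GY:YZ = 1:4 ⇒ Y = (0, 1/10)
through D parallel to GW: direction (1, 0); meets YZ at J = (0, -2)
J = Y + t·(Z−Y) with t = -21/4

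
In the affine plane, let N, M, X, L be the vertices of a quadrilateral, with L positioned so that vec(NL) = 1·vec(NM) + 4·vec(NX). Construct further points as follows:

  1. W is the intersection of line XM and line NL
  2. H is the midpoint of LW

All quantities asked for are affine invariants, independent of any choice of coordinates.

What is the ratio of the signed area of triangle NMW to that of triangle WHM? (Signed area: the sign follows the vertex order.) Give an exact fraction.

[NMW]:[WHM] = -1/2

Choose coordinates N = (0, 0), M = (1, 0), X = (0, 1), L = (1, 4).
1. W is the intersection of line XM and line NL ⇒ W = (1/5, 4/5)
2. H is the midpoint of LW ⇒ H = (3/5, 12/5)
2·[NMW] = 4/5, 2·[WHM] = -8/5
[NMW]:[WHM] = 4/5:-8/5 = -1/2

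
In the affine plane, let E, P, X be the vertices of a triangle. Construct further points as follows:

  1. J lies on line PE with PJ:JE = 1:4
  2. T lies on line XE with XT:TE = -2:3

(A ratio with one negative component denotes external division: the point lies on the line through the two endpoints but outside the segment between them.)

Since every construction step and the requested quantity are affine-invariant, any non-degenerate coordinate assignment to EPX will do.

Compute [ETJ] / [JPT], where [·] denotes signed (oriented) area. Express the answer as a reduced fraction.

Choose coordinates E = (0, 0), P = (1, 0), X = (0, 1).
1. J lies on line PE with PJ:JE = 1:4 ⇒ J = (4/5, 0)
2. T lies on line XE with XT:TE = -2:3 ⇒ T = (0, 3)
2·[ETJ] = -12/5, 2·[JPT] = 3/5
[ETJ]:[JPT] = -12/5:3/5 = -4

[ETJ]:[JPT] = -4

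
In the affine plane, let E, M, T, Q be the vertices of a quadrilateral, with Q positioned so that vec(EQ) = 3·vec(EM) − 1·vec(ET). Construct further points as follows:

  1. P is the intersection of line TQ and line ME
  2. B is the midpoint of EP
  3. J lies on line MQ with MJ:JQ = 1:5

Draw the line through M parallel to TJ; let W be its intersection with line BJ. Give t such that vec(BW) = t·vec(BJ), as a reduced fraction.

t = 7/11

Set E = (0, 0), M = (1, 0), T = (0, 1), Q = (3, -1); any affine frame gives the same invariant.
1. P is the intersection of line TQ and line ME ⇒ P = (3/2, 0)
2. B is the midpoint of EP ⇒ B = (3/4, 0)
3. J lies on line MQ with MJ:JQ = 1:5 ⇒ J = (4/3, -1/6)
through M parallel to TJ: direction (4/3, -7/6); meets BJ at W = (37/33, -7/66)
W = B + t·(J−B) with t = 7/11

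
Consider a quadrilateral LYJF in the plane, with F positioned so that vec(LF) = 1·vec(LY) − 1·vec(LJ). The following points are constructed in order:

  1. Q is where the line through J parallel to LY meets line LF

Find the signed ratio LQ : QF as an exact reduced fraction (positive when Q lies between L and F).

Set L = (0, 0), Y = (1, 0), J = (0, 1), F = (1, -1); any affine frame gives the same invariant.
1. Q is where the line through J parallel to LY meets line LF ⇒ Q = (-1, 1)
Q = L + t·(F−L) with t = -1, so LQ:QF = t:(1−t) = -1:2

LQ:QF = -1/2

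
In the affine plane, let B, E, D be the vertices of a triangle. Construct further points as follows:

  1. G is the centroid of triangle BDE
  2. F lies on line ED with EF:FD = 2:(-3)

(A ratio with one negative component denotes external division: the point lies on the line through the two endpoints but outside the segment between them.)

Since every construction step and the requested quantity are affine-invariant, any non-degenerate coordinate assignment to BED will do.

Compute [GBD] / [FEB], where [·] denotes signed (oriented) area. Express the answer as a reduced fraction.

[GBD]:[FEB] = -1/6

Assign B = (0, 0), E = (1, 0), D = (0, 1) — the answer is frame-independent, so this choice is without loss of generality.
1. G is the centroid of triangle BDE ⇒ G = (1/3, 1/3)
2. F lies on line ED with EF:FD = 2:(-3) ⇒ F = (3, -2)
2·[GBD] = -1/3, 2·[FEB] = 2
[GBD]:[FEB] = -1/3:2 = -1/6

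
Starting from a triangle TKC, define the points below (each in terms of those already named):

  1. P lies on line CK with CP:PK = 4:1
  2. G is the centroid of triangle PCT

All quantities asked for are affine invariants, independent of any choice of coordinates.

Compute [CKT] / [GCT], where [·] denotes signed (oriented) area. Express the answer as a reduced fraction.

[CKT]:[GCT] = -15/4

Set T = (0, 0), K = (1, 0), C = (0, 1); any affine frame gives the same invariant.
1. P lies on line CK with CP:PK = 4:1 ⇒ P = (4/5, 1/5)
2. G is the centroid of triangle PCT ⇒ G = (4/15, 2/5)
2·[CKT] = -1, 2·[GCT] = 4/15
[CKT]:[GCT] = -1:4/15 = -15/4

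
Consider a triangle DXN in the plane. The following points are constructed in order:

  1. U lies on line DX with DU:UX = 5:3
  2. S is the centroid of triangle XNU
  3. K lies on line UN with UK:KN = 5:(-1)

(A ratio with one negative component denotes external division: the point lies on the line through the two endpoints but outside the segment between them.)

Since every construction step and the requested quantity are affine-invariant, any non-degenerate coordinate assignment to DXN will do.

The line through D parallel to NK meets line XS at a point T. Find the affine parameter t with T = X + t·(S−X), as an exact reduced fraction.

t = 4

Set D = (0, 0), X = (1, 0), N = (0, 1); any affine frame gives the same invariant.
1. U lies on line DX with DU:UX = 5:3 ⇒ U = (5/8, 0)
2. S is the centroid of triangle XNU ⇒ S = (13/24, 1/3)
3. K lies on line UN with UK:KN = 5:(-1) ⇒ K = (-5/32, 5/4)
through D parallel to NK: direction (-5/32, 1/4); meets XS at T = (-5/6, 4/3)
T = X + t·(S−X) with t = 4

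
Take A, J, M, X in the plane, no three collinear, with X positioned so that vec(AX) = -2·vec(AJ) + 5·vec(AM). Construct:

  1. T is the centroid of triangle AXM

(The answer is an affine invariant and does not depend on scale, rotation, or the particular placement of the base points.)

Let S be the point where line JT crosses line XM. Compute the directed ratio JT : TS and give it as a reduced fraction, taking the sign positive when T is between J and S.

Work in coordinates with A = (0, 0), J = (1, 0), M = (0, 1), X = (-2, 5).
1. T is the centroid of triangle AXM ⇒ T = (-2/3, 2)
line JT meets XM at S = (-1/4, 3/2)
T = J + t·(S−J) with t = 4/3, so JT:TS = 4/3:-1/3

JT:TS = -4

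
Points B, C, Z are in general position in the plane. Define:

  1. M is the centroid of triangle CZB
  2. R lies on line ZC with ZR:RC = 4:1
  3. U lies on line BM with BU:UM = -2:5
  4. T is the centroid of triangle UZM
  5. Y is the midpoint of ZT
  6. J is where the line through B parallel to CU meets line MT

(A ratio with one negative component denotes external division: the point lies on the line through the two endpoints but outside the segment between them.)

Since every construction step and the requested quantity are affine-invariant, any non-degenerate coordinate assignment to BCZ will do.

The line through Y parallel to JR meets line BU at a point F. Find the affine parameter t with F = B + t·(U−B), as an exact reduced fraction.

t = -13/4

Work in coordinates with B = (0, 0), C = (1, 0), Z = (0, 1).
1. M is the centroid of triangle CZB ⇒ M = (1/3, 1/3)
2. R lies on line ZC with ZR:RC = 4:1 ⇒ R = (4/5, 1/5)
3. U lies on line BM with BU:UM = -2:5 ⇒ U = (-2/9, -2/9)
4. T is the centroid of triangle UZM ⇒ T = (1/27, 10/27)
5. Y is the midpoint of ZT ⇒ Y = (1/54, 37/54)
6. J is where the line through B parallel to CU meets line MT ⇒ J = (11/9, 2/9)
through Y parallel to JR: direction (-19/45, -1/45); meets BU at F = (13/18, 13/18)
F = B + t·(U−B) with t = -13/4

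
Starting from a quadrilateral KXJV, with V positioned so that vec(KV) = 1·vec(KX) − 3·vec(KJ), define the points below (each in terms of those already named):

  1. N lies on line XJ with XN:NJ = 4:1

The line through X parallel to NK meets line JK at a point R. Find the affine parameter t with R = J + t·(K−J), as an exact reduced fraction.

t = 5

Set K = (0, 0), X = (1, 0), J = (0, 1), V = (1, -3); any affine frame gives the same invariant.
1. N lies on line XJ with XN:NJ = 4:1 ⇒ N = (1/5, 4/5)
through X parallel to NK: direction (-1/5, -4/5); meets JK at R = (0, -4)
R = J + t·(K−J) with t = 5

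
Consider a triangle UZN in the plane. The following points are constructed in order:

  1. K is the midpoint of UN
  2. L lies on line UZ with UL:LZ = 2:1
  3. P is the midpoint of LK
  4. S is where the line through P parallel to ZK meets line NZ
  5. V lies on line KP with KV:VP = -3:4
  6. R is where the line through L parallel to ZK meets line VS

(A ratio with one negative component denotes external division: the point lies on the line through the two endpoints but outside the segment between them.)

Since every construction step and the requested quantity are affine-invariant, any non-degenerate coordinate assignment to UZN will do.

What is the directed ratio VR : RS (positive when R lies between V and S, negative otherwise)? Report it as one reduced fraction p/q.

Choose coordinates U = (0, 0), Z = (1, 0), N = (0, 1).
1. K is the midpoint of UN ⇒ K = (0, 1/2)
2. L lies on line UZ with UL:LZ = 2:1 ⇒ L = (2/3, 0)
3. P is the midpoint of LK ⇒ P = (1/3, 1/4)
4. S is where the line through P parallel to ZK meets line NZ ⇒ S = (7/6, -1/6)
5. V lies on line KP with KV:VP = -3:4 ⇒ V = (-1, 5/4)
6. R is where the line through L parallel to ZK meets line VS ⇒ R = (41/24, -25/48)
R = V + t·(S−V) with t = 5/4, so VR:RS = t:(1−t) = 5/4:-1/4

VR:RS = -5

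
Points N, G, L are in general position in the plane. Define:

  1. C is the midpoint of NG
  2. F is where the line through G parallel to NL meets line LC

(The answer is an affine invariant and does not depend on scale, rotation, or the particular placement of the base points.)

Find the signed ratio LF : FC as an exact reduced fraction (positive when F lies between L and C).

LF:FC = -2

Set N = (0, 0), G = (1, 0), L = (0, 1); any affine frame gives the same invariant.
1. C is the midpoint of NG ⇒ C = (1/2, 0)
2. F is where the line through G parallel to NL meets line LC ⇒ F = (1, -1)
F = L + t·(C−L) with t = 2, so LF:FC = t:(1−t) = 2:-1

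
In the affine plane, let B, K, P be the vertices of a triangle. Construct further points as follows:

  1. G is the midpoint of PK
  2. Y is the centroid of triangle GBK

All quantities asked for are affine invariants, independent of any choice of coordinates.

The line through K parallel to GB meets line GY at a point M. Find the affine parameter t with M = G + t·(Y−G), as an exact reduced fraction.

Assign B = (0, 0), K = (1, 0), P = (0, 1) — the answer is frame-independent, so this choice is without loss of generality.
1. G is the midpoint of PK ⇒ G = (1/2, 1/2)
2. Y is the centroid of triangle GBK ⇒ Y = (1/2, 1/6)
through K parallel to GB: direction (-1/2, -1/2); meets GY at M = (1/2, -1/2)
M = G + t·(Y−G) with t = 3

t = 3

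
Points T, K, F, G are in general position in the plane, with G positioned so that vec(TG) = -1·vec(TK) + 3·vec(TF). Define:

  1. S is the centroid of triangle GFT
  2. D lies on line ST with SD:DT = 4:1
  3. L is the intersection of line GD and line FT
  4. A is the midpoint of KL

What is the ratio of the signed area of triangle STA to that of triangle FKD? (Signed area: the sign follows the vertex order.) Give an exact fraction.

Assign T = (0, 0), K = (1, 0), F = (0, 1), G = (-1, 3) — the answer is frame-independent, so this choice is without loss of generality.
1. S is the centroid of triangle GFT ⇒ S = (-1/3, 4/3)
2. D lies on line ST with SD:DT = 4:1 ⇒ D = (-1/15, 4/15)
3. L is the intersection of line GD and line FT ⇒ L = (0, 1/14)
4. A is the midpoint of KL ⇒ A = (1/2, 1/28)
2·[STA] = 19/28, 2·[FKD] = -4/5
[STA]:[FKD] = 19/28:-4/5 = -95/112

[STA]:[FKD] = -95/112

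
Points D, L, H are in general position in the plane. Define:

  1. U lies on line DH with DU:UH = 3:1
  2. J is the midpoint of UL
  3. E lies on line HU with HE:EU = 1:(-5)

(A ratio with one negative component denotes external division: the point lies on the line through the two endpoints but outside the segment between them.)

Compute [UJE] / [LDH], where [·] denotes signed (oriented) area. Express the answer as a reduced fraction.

Assign D = (0, 0), L = (1, 0), H = (0, 1) — the answer is frame-independent, so this choice is without loss of generality.
1. U lies on line DH with DU:UH = 3:1 ⇒ U = (0, 3/4)
2. J is the midpoint of UL ⇒ J = (1/2, 3/8)
3. E lies on line HU with HE:EU = 1:(-5) ⇒ E = (0, 17/16)
2·[UJE] = 5/32, 2·[LDH] = -1
[UJE]:[LDH] = 5/32:-1 = -5/32

[UJE]:[LDH] = -5/32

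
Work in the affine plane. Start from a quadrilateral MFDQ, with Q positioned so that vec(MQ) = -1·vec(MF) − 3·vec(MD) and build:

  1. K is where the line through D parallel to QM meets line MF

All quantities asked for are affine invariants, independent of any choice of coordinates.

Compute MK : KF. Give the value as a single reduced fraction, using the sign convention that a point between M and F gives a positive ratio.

Assign M = (0, 0), F = (1, 0), D = (0, 1), Q = (-1, -3) — the answer is frame-independent, so this choice is without loss of generality.
1. K is where the line through D parallel to QM meets line MF ⇒ K = (-1/3, 0)
K = M + t·(F−M) with t = -1/3, so MK:KF = t:(1−t) = -1/3:4/3

MK:KF = -1/4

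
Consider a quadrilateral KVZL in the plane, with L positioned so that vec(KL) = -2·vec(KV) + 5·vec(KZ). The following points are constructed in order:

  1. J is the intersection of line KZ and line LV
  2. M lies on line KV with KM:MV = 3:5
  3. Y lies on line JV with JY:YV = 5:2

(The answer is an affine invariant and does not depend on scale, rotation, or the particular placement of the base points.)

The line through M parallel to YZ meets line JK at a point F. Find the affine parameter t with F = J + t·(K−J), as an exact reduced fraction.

Choose coordinates K = (0, 0), V = (1, 0), Z = (0, 1), L = (-2, 5).
1. J is the intersection of line KZ and line LV ⇒ J = (0, 5/3)
2. M lies on line KV with KM:MV = 3:5 ⇒ M = (3/8, 0)
3. Y lies on line JV with JY:YV = 5:2 ⇒ Y = (5/7, 10/21)
through M parallel to YZ: direction (-5/7, 11/21); meets JK at F = (0, 11/40)
F = J + t·(K−J) with t = 167/200

t = 167/200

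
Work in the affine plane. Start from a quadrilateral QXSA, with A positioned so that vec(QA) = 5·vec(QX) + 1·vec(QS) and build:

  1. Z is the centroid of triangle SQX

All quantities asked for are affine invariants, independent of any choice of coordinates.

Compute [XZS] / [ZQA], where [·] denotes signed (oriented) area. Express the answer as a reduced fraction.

Choose coordinates Q = (0, 0), X = (1, 0), S = (0, 1), A = (5, 1).
1. Z is the centroid of triangle SQX ⇒ Z = (1/3, 1/3)
2·[XZS] = -1/3, 2·[ZQA] = 4/3
[XZS]:[ZQA] = -1/3:4/3 = -1/4

[XZS]:[ZQA] = -1/4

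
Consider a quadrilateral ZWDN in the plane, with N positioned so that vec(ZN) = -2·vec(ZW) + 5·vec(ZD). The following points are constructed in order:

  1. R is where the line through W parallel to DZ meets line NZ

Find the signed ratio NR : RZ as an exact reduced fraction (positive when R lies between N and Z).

Choose coordinates Z = (0, 0), W = (1, 0), D = (0, 1), N = (-2, 5).
1. R is where the line through W parallel to DZ meets line NZ ⇒ R = (1, -5/2)
R = N + t·(Z−N) with t = 3/2, so NR:RZ = t:(1−t) = 3/2:-1/2

NR:RZ = -3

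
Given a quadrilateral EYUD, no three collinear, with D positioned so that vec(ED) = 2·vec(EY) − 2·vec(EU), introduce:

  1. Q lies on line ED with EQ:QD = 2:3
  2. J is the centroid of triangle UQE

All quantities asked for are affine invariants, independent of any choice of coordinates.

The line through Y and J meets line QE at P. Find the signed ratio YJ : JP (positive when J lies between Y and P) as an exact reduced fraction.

Work in coordinates with E = (0, 0), Y = (1, 0), U = (0, 1), D = (2, -2).
1. Q lies on line ED with EQ:QD = 2:3 ⇒ Q = (4/5, -4/5)
2. J is the centroid of triangle UQE ⇒ J = (4/15, 1/15)
line YJ meets QE at P = (-1/10, 1/10)
J = Y + t·(P−Y) with t = 2/3, so YJ:JP = 2/3:1/3

YJ:JP = 2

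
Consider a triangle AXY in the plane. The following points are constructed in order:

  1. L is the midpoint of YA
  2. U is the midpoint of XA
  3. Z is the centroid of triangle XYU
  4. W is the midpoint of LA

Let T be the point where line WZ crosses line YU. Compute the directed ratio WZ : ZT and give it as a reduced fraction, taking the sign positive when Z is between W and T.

WZ:ZT = -13/4

Set A = (0, 0), X = (1, 0), Y = (0, 1); any affine frame gives the same invariant.
1. L is the midpoint of YA ⇒ L = (0, 1/2)
2. U is the midpoint of XA ⇒ U = (1/2, 0)
3. Z is the centroid of triangle XYU ⇒ Z = (1/2, 1/3)
4. W is the midpoint of LA ⇒ W = (0, 1/4)
line WZ meets YU at T = (9/26, 4/13)
Z = W + t·(T−W) with t = 13/9, so WZ:ZT = 13/9:-4/9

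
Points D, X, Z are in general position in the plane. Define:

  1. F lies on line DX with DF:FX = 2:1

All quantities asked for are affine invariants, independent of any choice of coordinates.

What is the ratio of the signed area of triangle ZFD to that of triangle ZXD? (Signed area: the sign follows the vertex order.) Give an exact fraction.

Work in coordinates with D = (0, 0), X = (1, 0), Z = (0, 1).
1. F lies on line DX with DF:FX = 2:1 ⇒ F = (2/3, 0)
2·[ZFD] = -2/3, 2·[ZXD] = -1
[ZFD]:[ZXD] = -2/3:-1 = 2/3

[ZFD]:[ZXD] = 2/3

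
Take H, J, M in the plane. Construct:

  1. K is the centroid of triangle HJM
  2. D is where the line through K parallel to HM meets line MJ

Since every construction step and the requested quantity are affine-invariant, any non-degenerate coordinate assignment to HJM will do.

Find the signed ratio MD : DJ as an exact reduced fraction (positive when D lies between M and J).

Choose coordinates H = (0, 0), J = (1, 0), M = (0, 1).
1. K is the centroid of triangle HJM ⇒ K = (1/3, 1/3)
2. D is where the line through K parallel to HM meets line MJ ⇒ D = (1/3, 2/3)
D = M + t·(J−M) with t = 1/3, so MD:DJ = t:(1−t) = 1/3:2/3

MD:DJ = 1/2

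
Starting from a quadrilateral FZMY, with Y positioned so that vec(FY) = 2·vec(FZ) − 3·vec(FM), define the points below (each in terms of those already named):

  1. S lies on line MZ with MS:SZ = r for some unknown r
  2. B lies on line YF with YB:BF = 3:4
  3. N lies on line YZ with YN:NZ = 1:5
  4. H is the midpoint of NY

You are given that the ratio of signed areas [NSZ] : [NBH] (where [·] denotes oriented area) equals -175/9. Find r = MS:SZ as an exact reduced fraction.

Set F = (0, 0), Z = (1, 0), M = (0, 1), Y = (2, -3); any affine frame gives the same invariant.
1. With MS:SZ = r, write λ = r/(r+1) so S = M + λ·(Z−M); S is affine-linear in λ
2. B lies on line YF with YB:BF = 3:4 ⇒ B = (8/7, -12/7)
3. N lies on line YZ with YN:NZ = 1:5 ⇒ N = (11/6, -5/2)
4. H is the midpoint of NY ⇒ H = (23/12, -11/4)
Every point depending on S is an affine combination of S and λ-independent points, so each such coordinate is linear in λ; the λ² term in each signed area is a multiple of (Z−M)×(Z−M) = 0, so 2·[NSZ] and 2·[NBH] are each linear in λ. Evaluating at λ=0 and λ=1:
  2·[NSZ] = 5/3·λ − 5/3,   2·[NBH] = 3/28
So [NSZ]:[NBH] = (5/3·λ − 5/3) / (3/28). Setting this equal to -175/9:
  5/3·λ − 5/3 = -175/9·(3/28)  ⇒  λ = -1/4
Then r = λ/(1−λ) = (-1/4)/(5/4) = -1/5. Check: with r = -1/5, S = (-1/4, 5/4) and [NSZ]:[NBH] = -175/9 as required.

r = -1/5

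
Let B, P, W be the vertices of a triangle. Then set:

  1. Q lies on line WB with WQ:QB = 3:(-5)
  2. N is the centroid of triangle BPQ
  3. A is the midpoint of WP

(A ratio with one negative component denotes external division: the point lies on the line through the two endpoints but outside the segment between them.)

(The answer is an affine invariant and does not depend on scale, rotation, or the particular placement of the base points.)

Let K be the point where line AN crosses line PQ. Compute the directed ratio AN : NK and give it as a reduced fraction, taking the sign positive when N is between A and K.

Assign B = (0, 0), P = (1, 0), W = (0, 1) — the answer is frame-independent, so this choice is without loss of generality.
1. Q lies on line WB with WQ:QB = 3:(-5) ⇒ Q = (0, 5/2)
2. N is the centroid of triangle BPQ ⇒ N = (1/3, 5/6)
3. A is the midpoint of WP ⇒ A = (1/2, 1/2)
line AN meets PQ at K = (2, -5/2)
N = A + t·(K−A) with t = -1/9, so AN:NK = -1/9:10/9

AN:NK = -1/10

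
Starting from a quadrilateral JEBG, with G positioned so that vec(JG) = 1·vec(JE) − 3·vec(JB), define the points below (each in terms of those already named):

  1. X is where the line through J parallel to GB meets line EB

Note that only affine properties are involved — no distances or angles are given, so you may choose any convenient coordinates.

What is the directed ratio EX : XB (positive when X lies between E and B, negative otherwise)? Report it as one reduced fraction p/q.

EX:XB = -4

Work in coordinates with J = (0, 0), E = (1, 0), B = (0, 1), G = (1, -3).
1. X is where the line through J parallel to GB meets line EB ⇒ X = (-1/3, 4/3)
X = E + t·(B−E) with t = 4/3, so EX:XB = t:(1−t) = 4/3:-1/3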